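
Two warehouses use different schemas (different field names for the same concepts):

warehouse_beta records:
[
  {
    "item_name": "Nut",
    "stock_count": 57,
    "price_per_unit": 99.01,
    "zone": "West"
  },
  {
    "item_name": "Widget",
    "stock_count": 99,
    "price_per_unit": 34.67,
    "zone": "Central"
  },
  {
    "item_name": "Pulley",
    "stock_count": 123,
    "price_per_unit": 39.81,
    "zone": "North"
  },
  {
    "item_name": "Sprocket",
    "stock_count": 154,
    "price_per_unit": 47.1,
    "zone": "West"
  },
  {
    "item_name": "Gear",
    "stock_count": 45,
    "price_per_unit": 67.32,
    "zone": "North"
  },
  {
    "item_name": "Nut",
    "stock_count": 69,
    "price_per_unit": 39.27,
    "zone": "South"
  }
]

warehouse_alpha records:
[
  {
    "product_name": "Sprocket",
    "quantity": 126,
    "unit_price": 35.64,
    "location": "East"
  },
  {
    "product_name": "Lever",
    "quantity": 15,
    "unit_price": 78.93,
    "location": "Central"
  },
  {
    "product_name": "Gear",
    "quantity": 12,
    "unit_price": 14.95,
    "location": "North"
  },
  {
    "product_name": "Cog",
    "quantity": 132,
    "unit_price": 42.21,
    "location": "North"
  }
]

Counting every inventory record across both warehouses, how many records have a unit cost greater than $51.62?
3

Schema mapping: "price_per_unit" (warehouse_beta) = "unit_price" (warehouse_alpha) = unit cost

Records > $51.62 in warehouse_beta: 2
Records > $51.62 in warehouse_alpha: 1

Total count: 2 + 1 = 3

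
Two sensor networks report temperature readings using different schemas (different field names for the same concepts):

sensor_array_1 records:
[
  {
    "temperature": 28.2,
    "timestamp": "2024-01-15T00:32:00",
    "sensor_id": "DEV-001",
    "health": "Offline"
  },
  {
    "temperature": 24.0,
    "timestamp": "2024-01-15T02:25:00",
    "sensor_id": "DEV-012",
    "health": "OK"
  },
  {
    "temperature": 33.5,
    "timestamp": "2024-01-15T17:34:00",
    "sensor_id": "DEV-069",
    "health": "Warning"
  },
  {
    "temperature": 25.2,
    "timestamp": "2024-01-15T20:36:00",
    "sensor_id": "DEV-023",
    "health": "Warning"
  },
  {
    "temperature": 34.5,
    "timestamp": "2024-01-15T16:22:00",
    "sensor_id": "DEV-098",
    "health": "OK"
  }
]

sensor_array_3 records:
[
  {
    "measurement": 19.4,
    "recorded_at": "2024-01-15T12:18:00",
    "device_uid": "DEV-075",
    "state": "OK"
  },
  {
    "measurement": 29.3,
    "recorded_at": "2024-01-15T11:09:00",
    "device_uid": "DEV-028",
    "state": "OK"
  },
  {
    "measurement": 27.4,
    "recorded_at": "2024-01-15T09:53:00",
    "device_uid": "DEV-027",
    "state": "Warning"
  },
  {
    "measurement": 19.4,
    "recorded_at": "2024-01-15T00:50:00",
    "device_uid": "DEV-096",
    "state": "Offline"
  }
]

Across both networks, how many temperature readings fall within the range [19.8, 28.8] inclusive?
4

Schema mapping: "temperature" (sensor_array_1) = "measurement" (sensor_array_3) = temperature

Readings in [19.8, 28.8] from sensor_array_1: 3
Readings in [19.8, 28.8] from sensor_array_3: 1

Total count: 3 + 1 = 4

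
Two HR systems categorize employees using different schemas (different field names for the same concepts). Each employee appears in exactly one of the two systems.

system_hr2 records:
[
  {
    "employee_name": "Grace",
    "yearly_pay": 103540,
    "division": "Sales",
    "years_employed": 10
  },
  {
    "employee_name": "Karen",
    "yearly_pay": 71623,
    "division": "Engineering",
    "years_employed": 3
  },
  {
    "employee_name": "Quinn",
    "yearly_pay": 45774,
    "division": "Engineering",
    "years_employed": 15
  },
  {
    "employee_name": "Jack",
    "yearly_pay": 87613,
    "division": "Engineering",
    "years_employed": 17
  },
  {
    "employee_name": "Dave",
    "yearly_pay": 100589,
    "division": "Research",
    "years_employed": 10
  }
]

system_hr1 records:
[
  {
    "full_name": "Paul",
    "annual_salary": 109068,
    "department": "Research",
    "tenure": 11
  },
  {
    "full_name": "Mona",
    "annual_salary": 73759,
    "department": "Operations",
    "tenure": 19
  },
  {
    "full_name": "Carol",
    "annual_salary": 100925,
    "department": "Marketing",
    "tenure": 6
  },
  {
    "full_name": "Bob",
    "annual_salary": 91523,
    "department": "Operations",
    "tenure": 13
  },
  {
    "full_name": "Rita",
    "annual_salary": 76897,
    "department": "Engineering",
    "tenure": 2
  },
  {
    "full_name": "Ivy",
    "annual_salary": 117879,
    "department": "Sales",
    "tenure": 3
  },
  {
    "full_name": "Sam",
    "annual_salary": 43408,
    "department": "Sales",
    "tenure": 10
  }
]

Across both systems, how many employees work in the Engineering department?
4

Schema mapping: "division" (system_hr2) = "department" (system_hr1) = department

Engineering employees in system_hr2: 3
Engineering employees in system_hr1: 1

Total in Engineering: 3 + 1 = 4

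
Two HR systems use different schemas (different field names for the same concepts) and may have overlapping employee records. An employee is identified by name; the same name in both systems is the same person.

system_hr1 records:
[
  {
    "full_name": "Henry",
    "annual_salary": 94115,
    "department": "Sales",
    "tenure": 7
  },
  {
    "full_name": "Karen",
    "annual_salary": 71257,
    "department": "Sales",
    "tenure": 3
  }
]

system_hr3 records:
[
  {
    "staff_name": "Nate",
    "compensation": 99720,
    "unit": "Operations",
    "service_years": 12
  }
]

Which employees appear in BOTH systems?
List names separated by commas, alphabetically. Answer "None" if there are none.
None

Schema mapping: "full_name" (system_hr1) = "staff_name" (system_hr3) = employee name

Names in system_hr1: ['Henry', 'Karen']
Names in system_hr3: ['Nate']

Intersection: None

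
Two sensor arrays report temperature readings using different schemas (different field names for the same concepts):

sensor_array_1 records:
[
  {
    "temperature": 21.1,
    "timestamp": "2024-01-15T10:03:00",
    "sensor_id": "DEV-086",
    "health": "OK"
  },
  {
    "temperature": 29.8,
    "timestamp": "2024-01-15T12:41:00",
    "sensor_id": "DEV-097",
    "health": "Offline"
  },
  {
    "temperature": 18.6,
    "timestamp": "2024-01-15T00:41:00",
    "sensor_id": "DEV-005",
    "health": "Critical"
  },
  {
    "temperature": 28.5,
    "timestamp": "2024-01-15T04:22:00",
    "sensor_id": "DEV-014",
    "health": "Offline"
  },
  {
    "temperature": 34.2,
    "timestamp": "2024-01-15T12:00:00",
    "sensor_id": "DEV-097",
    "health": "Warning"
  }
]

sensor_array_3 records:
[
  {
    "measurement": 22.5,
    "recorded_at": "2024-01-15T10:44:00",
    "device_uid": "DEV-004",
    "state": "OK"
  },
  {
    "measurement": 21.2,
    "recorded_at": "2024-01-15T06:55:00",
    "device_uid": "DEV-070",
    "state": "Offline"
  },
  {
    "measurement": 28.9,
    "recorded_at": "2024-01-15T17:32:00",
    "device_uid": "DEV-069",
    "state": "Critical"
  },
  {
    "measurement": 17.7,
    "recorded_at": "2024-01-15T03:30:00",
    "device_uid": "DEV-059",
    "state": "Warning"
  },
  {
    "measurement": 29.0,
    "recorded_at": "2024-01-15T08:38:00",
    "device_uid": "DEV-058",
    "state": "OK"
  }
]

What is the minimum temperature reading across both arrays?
17.7

Schema mapping: "temperature" (sensor_array_1) = "measurement" (sensor_array_3) = temperature reading

Minimum in sensor_array_1: 18.6
Minimum in sensor_array_3: 17.7

Overall minimum: min(18.6, 17.7) = 17.7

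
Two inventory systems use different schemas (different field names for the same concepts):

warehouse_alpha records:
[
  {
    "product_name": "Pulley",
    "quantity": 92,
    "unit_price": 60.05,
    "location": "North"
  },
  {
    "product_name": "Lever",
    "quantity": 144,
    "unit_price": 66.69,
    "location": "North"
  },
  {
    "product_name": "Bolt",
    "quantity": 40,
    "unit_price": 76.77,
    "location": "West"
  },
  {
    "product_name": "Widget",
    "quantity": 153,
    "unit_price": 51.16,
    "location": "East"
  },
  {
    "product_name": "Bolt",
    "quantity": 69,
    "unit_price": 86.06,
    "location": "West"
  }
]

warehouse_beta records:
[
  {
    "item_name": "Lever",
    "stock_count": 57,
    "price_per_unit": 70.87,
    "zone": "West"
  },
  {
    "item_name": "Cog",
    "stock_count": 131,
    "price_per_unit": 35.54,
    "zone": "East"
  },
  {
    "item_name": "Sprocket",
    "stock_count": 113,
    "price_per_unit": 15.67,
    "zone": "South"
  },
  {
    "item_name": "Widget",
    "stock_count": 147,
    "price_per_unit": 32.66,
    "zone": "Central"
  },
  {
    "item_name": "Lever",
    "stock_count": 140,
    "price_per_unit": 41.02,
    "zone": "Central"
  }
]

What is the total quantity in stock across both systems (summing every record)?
1086

To reconcile these schemas, identify the field holding the quantity in stock in each system:
1. In warehouse_alpha it is "quantity"
2. In warehouse_beta it is "stock_count"

From warehouse_alpha: 92 + 144 + 40 + 153 + 69 = 498
From warehouse_beta: 57 + 131 + 113 + 147 + 140 = 588

Total: 498 + 588 = 1086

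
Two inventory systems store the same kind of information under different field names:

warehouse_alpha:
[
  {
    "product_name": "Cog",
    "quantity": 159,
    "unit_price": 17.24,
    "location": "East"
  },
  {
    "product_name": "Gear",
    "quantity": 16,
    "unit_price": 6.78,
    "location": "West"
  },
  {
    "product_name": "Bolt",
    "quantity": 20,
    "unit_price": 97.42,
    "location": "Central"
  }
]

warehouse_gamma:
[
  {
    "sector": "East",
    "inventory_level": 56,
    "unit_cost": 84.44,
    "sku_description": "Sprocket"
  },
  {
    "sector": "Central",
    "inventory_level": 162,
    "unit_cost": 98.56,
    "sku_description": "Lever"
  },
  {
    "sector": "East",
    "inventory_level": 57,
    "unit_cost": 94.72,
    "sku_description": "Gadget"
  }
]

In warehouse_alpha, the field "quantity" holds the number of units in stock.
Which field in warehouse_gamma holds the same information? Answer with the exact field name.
inventory_level

In warehouse_alpha, "quantity" holds the number of units in stock.
The fields in warehouse_gamma are: "sector", "inventory_level", "unit_cost", "sku_description".
"inventory_level" is the match: the name refers to the same concept and its values are whole-number counts (e.g. 56, 162).
The other fields ("sector", "unit_cost", "sku_description") hold different kinds of data.

So "quantity" in warehouse_alpha corresponds to "inventory_level" in warehouse_gamma.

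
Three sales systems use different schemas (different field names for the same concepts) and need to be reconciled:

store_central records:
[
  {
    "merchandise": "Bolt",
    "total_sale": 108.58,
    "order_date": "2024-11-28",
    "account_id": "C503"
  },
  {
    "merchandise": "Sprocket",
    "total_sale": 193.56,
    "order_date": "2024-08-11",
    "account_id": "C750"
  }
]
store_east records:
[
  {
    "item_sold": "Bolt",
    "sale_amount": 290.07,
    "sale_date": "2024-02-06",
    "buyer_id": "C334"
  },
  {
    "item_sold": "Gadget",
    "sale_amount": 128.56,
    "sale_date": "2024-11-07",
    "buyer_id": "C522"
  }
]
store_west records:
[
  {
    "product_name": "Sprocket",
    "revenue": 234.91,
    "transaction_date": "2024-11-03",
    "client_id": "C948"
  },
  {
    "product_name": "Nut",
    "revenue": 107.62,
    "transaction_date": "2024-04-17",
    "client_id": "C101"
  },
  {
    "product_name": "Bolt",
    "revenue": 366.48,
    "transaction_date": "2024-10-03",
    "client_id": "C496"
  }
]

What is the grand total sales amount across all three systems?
1429.78

Schema reconciliation - all amount fields map to sale amount:

store_central (total_sale): 302.14
store_east (sale_amount): 418.63
store_west (revenue): 709.01

Grand total: 1429.78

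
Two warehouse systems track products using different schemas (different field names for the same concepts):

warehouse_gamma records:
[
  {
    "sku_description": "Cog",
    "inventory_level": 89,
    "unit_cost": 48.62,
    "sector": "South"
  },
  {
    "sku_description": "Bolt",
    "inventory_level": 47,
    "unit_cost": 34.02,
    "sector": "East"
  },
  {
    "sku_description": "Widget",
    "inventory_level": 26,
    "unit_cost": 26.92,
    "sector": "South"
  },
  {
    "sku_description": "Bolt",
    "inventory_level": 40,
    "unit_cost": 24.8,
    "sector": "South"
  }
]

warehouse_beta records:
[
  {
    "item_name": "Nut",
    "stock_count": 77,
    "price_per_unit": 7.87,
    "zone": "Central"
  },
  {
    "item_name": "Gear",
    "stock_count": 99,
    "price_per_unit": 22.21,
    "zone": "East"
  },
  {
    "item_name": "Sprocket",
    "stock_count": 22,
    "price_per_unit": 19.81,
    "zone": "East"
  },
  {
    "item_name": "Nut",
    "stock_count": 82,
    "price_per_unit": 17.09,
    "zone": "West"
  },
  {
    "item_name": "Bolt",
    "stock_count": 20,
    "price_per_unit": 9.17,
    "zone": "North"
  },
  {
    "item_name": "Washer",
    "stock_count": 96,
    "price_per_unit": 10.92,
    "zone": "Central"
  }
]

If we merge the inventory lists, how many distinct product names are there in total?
7

Schema mapping: "sku_description" (warehouse_gamma) = "item_name" (warehouse_beta) = product name

Products in warehouse_gamma: ['Bolt', 'Cog', 'Widget']
Products in warehouse_beta: ['Bolt', 'Gear', 'Nut', 'Sprocket', 'Washer']

Union (unique products): ['Bolt', 'Cog', 'Gear', 'Nut', 'Sprocket', 'Washer', 'Widget']
Count: 7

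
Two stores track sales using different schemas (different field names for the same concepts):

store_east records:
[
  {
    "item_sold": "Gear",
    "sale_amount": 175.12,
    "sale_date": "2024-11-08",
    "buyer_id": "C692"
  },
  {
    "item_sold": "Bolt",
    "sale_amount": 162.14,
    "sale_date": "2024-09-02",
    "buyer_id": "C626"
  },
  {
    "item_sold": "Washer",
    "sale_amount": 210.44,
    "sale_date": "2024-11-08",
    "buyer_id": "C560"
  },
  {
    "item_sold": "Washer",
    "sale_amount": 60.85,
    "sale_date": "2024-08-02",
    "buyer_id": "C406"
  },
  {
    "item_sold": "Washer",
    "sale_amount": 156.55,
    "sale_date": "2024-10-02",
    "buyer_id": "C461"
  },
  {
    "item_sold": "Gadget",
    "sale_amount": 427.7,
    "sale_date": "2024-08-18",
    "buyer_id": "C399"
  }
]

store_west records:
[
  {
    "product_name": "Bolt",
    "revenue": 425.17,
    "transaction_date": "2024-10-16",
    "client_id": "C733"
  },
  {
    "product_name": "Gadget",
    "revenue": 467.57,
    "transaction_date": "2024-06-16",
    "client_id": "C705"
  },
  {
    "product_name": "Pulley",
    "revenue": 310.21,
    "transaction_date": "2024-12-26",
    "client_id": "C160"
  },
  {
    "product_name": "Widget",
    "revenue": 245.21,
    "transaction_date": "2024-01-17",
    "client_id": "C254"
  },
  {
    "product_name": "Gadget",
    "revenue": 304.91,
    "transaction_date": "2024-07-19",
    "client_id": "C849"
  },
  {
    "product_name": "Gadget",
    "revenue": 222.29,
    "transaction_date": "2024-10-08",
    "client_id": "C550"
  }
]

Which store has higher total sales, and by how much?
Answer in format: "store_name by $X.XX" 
store_west by $782.56

Schema mapping: "sale_amount" (store_east) = "revenue" (store_west) = sale amount

Total for store_east: 1192.80
Total for store_west: 1975.36

Difference: |1192.80 - 1975.36| = 782.56
store_west has higher sales by $782.56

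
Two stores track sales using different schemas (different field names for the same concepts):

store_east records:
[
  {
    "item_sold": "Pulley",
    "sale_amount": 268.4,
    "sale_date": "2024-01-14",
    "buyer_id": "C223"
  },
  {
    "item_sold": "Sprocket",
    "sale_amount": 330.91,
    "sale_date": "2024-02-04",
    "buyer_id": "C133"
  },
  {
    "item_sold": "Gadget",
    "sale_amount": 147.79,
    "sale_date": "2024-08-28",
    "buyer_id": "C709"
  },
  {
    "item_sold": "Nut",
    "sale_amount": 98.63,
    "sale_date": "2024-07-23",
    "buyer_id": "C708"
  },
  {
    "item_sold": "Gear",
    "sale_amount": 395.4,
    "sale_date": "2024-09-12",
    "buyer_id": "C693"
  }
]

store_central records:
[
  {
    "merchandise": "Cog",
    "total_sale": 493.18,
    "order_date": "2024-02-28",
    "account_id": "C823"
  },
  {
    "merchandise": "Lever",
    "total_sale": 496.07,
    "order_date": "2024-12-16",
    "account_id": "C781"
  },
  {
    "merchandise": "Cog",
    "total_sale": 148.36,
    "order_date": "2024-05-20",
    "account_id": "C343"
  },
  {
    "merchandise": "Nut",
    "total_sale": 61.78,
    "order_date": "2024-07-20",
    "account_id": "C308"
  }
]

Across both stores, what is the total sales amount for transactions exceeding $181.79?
1983.96

Schema mapping: "sale_amount" (store_east) = "total_sale" (store_central) = sale amount

Sum of sales > $181.79 in store_east: 994.71
Sum of sales > $181.79 in store_central: 989.25

Total: 994.71 + 989.25 = 1983.96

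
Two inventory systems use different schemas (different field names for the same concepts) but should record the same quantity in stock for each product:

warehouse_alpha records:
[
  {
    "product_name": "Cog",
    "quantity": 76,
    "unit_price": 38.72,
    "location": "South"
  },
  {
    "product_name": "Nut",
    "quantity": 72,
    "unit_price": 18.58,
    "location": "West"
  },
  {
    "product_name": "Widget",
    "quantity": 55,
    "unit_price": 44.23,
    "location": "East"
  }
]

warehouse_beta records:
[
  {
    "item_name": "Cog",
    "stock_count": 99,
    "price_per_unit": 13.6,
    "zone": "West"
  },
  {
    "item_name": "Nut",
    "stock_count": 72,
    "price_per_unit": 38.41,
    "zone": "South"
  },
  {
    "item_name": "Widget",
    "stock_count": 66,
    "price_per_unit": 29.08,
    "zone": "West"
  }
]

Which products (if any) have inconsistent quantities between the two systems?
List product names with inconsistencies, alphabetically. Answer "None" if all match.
Cog, Widget

Schema mappings:
- "product_name" (warehouse_alpha) = "item_name" (warehouse_beta) = product name
- "quantity" (warehouse_alpha) = "stock_count" (warehouse_beta) = quantity

Comparison:
  Cog: 76 vs 99 - MISMATCH
  Nut: 72 vs 72 - MATCH
  Widget: 55 vs 66 - MISMATCH

Products with inconsistencies: Cog, Widget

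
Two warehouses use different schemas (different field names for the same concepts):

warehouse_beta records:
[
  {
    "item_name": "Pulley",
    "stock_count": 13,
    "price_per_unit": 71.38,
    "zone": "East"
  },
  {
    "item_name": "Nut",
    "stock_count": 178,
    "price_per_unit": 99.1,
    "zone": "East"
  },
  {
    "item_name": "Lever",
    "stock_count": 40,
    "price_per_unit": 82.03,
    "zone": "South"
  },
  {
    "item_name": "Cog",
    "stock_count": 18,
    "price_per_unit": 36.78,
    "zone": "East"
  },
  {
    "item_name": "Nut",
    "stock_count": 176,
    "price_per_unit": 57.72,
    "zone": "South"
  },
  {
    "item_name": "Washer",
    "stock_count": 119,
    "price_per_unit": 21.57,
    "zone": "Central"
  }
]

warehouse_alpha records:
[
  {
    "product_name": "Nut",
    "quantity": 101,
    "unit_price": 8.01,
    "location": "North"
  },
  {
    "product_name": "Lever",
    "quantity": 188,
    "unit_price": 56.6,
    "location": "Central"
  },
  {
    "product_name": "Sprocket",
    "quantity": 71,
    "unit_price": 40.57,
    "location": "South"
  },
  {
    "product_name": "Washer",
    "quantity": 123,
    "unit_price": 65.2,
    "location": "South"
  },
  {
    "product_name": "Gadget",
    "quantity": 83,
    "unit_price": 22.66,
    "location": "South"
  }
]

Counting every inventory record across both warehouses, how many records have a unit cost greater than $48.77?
6

Schema mapping: "price_per_unit" (warehouse_beta) = "unit_price" (warehouse_alpha) = unit cost

Records > $48.77 in warehouse_beta: 4
Records > $48.77 in warehouse_alpha: 2

Total count: 4 + 2 = 6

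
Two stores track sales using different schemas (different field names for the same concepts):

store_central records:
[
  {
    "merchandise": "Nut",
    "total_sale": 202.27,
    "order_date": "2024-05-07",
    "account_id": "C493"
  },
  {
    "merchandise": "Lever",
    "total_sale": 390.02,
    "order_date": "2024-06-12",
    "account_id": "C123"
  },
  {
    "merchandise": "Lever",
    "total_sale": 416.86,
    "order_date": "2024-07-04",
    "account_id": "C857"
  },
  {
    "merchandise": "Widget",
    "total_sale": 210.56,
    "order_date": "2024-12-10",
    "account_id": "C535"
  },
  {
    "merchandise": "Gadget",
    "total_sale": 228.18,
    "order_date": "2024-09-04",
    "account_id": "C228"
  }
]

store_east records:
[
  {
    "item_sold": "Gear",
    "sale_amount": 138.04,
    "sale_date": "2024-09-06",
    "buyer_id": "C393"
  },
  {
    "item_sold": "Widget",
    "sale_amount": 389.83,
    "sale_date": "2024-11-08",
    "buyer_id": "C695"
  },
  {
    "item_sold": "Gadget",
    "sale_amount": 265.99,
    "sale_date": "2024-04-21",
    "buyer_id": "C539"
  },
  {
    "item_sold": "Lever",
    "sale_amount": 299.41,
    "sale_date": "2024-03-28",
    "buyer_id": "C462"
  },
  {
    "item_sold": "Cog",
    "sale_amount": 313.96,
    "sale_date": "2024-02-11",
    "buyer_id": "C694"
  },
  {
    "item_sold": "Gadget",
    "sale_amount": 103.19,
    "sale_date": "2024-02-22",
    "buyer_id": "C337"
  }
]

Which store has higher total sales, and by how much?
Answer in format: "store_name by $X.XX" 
store_east by $62.53

Schema mapping: "total_sale" (store_central) = "sale_amount" (store_east) = sale amount

Total for store_central: 1447.89
Total for store_east: 1510.42

Difference: |1447.89 - 1510.42| = 62.53
store_east has higher sales by $62.53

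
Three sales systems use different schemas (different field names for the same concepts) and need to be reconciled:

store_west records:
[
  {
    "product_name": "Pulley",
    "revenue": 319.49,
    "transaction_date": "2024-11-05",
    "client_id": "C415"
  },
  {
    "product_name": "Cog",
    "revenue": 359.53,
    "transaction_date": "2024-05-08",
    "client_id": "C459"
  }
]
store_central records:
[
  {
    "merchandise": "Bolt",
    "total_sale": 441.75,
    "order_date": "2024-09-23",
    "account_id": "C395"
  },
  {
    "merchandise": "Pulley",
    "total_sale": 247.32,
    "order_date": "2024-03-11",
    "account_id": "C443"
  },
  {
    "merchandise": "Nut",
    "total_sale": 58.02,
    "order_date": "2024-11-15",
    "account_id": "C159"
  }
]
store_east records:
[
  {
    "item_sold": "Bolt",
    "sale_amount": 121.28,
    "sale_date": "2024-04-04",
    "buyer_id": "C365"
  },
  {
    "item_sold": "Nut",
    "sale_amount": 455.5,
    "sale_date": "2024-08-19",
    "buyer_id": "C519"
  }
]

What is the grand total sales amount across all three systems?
2002.89

Schema reconciliation - all amount fields map to sale amount:

store_west (revenue): 679.02
store_central (total_sale): 747.09
store_east (sale_amount): 576.78

Grand total: 2002.89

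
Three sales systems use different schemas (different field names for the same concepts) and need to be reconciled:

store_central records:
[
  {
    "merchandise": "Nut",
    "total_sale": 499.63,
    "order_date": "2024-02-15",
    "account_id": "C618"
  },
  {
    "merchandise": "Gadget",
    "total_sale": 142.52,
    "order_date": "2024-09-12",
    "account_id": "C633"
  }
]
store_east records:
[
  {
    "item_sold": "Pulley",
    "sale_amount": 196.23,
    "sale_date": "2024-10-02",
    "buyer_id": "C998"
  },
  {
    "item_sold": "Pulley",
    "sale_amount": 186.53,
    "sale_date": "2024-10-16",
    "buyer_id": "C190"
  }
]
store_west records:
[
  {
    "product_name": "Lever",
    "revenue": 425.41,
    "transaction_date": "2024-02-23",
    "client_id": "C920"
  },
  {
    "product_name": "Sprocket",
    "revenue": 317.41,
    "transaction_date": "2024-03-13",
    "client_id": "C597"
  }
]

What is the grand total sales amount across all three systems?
1767.73

Schema reconciliation - all amount fields map to sale amount:

store_central (total_sale): 642.15
store_east (sale_amount): 382.76
store_west (revenue): 742.82

Grand total: 1767.73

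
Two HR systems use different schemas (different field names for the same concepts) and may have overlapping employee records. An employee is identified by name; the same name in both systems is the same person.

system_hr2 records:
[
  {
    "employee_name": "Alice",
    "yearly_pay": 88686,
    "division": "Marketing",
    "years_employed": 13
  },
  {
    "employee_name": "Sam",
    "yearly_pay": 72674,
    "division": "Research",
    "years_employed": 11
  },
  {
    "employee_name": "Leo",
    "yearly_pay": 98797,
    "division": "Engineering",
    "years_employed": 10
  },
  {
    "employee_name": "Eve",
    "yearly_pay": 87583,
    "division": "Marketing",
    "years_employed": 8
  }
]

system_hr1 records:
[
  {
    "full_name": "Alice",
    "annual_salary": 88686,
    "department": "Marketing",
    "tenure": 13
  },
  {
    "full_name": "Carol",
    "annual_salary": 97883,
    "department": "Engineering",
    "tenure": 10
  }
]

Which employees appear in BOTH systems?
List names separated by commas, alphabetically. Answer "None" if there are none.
Alice

Schema mapping: "employee_name" (system_hr2) = "full_name" (system_hr1) = employee name

Names in system_hr2: ['Alice', 'Eve', 'Leo', 'Sam']
Names in system_hr1: ['Alice', 'Carol']

Intersection: ['Alice']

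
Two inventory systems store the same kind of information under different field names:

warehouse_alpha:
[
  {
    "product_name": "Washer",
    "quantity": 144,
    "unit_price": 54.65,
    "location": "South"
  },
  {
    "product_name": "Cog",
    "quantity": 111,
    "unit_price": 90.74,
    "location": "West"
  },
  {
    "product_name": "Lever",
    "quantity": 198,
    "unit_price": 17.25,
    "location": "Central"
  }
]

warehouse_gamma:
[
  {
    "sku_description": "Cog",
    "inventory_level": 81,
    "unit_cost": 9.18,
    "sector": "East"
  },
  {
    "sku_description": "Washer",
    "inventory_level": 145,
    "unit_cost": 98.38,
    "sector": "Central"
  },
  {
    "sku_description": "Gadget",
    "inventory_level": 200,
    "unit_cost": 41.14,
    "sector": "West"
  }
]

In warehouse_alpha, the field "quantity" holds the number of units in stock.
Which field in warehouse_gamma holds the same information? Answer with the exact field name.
inventory_level

In warehouse_alpha, "quantity" holds the number of units in stock.
The fields in warehouse_gamma are: "sku_description", "inventory_level", "unit_cost", "sector".
"inventory_level" is the match: the name refers to the same concept and its values are whole-number counts (e.g. 81, 145).
The other fields ("sku_description", "unit_cost", "sector") hold different kinds of data.

So "quantity" in warehouse_alpha corresponds to "inventory_level" in warehouse_gamma.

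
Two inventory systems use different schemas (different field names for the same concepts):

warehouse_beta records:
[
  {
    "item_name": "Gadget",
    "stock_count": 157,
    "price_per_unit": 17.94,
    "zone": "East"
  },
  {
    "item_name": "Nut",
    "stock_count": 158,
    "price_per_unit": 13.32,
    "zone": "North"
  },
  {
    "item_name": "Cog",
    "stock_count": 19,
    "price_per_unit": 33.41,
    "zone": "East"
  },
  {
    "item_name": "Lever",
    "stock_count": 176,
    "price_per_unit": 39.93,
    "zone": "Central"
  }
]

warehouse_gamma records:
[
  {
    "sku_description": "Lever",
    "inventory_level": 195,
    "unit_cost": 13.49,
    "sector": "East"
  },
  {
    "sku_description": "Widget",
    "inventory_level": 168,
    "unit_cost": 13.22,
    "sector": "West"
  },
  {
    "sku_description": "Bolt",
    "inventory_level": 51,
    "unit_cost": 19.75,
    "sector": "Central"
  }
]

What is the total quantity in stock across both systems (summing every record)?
924

To reconcile these schemas, identify the field holding the quantity in stock in each system:
1. In warehouse_beta it is "stock_count"
2. In warehouse_gamma it is "inventory_level"

From warehouse_beta: 157 + 158 + 19 + 176 = 510
From warehouse_gamma: 195 + 168 + 51 = 414

Total: 510 + 414 = 924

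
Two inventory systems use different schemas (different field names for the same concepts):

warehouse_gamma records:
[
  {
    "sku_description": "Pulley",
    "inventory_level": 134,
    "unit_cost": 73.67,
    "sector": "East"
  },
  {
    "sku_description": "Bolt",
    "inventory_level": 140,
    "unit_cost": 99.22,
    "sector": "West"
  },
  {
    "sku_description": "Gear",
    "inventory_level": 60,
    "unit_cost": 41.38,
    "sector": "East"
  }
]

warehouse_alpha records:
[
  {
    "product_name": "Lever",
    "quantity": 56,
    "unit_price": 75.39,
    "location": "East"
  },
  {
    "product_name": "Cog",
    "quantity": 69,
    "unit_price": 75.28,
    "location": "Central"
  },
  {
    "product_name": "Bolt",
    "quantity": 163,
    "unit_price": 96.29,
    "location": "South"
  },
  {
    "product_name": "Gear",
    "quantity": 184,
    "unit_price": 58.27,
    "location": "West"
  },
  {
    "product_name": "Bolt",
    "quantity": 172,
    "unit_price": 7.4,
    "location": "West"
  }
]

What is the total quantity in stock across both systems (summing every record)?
978

To reconcile these schemas, identify the field holding the quantity in stock in each system:
1. In warehouse_gamma it is "inventory_level"
2. In warehouse_alpha it is "quantity"

From warehouse_gamma: 134 + 140 + 60 = 334
From warehouse_alpha: 56 + 69 + 163 + 184 + 172 = 644

Total: 334 + 644 = 978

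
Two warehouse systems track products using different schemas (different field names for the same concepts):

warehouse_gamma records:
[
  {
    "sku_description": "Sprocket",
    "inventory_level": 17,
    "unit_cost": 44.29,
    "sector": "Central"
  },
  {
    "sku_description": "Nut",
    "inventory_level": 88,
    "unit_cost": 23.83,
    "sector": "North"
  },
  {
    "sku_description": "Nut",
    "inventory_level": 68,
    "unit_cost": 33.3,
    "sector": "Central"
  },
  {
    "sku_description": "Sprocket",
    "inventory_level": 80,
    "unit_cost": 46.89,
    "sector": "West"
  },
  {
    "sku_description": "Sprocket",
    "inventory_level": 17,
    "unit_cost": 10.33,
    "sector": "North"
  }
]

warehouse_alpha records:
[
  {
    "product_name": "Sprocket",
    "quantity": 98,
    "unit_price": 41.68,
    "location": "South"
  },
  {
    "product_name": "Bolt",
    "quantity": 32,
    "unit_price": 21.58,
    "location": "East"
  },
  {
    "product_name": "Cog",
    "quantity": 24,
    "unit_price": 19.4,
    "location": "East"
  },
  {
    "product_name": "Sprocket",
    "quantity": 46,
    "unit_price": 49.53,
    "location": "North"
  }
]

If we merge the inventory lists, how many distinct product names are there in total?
4

Schema mapping: "sku_description" (warehouse_gamma) = "product_name" (warehouse_alpha) = product name

Products in warehouse_gamma: ['Nut', 'Sprocket']
Products in warehouse_alpha: ['Bolt', 'Cog', 'Sprocket']

Union (unique products): ['Bolt', 'Cog', 'Nut', 'Sprocket']
Count: 4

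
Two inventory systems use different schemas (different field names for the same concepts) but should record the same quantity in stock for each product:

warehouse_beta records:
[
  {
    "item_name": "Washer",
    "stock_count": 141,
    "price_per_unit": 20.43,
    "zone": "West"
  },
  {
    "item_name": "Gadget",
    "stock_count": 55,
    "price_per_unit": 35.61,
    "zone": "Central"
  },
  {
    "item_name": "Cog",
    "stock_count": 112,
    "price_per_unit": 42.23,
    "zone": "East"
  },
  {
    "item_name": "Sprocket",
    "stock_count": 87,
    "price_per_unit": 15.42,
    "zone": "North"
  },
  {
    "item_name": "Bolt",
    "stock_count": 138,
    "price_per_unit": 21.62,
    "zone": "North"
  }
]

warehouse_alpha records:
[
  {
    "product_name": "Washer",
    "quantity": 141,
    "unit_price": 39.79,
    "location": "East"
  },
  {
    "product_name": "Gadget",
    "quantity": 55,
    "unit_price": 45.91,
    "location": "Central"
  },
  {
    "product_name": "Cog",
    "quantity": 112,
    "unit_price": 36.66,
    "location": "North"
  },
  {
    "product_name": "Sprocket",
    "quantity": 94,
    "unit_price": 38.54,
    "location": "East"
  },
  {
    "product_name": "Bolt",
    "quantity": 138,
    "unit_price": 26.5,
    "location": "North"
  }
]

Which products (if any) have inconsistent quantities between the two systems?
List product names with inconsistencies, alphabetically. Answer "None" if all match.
Sprocket

Schema mappings:
- "item_name" (warehouse_beta) = "product_name" (warehouse_alpha) = product name
- "stock_count" (warehouse_beta) = "quantity" (warehouse_alpha) = quantity

Comparison:
  Washer: 141 vs 141 - MATCH
  Gadget: 55 vs 55 - MATCH
  Cog: 112 vs 112 - MATCH
  Sprocket: 87 vs 94 - MISMATCH
  Bolt: 138 vs 138 - MATCH

Products with inconsistencies: Sprocket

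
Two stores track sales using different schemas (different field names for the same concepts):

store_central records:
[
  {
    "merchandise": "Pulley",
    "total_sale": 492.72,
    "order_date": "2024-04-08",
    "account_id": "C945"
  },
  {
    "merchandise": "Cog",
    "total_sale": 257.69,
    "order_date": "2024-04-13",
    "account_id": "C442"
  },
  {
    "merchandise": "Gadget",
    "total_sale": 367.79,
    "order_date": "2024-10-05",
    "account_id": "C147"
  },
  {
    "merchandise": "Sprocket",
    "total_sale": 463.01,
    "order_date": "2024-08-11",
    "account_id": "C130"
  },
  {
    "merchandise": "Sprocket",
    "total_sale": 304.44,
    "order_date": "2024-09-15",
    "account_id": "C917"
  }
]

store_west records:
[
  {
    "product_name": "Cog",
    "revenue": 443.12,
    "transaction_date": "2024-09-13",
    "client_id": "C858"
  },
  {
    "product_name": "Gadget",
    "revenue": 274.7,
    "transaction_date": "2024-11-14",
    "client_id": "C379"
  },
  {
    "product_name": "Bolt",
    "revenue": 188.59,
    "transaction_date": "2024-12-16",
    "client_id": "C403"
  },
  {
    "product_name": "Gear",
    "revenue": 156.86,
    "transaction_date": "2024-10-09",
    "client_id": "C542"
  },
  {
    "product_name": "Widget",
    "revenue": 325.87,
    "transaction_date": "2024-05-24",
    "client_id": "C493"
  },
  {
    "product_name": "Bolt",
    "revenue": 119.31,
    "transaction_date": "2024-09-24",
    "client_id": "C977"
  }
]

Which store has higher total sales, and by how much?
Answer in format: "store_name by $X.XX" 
store_central by $377.20

Schema mapping: "total_sale" (store_central) = "revenue" (store_west) = sale amount

Total for store_central: 1885.65
Total for store_west: 1508.45

Difference: |1885.65 - 1508.45| = 377.20
store_central has higher sales by $377.20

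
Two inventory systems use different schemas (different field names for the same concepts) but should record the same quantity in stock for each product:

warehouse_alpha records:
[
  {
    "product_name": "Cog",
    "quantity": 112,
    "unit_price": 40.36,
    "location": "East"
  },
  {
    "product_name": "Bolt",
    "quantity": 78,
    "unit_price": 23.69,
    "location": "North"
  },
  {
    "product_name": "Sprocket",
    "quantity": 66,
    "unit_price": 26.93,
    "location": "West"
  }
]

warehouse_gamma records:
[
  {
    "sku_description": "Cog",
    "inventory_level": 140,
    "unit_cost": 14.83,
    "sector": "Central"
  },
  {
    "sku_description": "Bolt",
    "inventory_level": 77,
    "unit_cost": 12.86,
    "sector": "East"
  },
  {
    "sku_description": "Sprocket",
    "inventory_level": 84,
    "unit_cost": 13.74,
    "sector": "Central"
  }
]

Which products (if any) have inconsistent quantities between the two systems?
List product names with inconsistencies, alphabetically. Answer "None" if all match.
Bolt, Cog, Sprocket

Schema mappings:
- "product_name" (warehouse_alpha) = "sku_description" (warehouse_gamma) = product name
- "quantity" (warehouse_alpha) = "inventory_level" (warehouse_gamma) = quantity

Comparison:
  Cog: 112 vs 140 - MISMATCH
  Bolt: 78 vs 77 - MISMATCH
  Sprocket: 66 vs 84 - MISMATCH

Products with inconsistencies: Bolt, Cog, Sprocket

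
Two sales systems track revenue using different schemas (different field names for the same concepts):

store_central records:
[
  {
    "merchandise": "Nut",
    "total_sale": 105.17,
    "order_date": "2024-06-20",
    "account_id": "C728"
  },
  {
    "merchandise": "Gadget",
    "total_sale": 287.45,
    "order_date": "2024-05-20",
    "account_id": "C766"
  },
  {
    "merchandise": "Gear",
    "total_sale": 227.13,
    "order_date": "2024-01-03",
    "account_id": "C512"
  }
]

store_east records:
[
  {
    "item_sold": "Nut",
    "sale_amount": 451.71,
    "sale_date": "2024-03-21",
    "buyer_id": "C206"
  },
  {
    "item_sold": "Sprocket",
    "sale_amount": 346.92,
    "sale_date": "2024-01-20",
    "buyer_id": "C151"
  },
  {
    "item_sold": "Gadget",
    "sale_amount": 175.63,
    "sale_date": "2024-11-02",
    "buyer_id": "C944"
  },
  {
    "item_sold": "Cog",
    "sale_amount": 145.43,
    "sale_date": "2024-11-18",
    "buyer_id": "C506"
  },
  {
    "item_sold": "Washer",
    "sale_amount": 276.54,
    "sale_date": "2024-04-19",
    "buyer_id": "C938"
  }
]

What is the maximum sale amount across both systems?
451.71

Reconcile: "total_sale" (store_central) = "sale_amount" (store_east) = sale amount

Maximum in store_central: 287.45
Maximum in store_east: 451.71

Overall maximum: max(287.45, 451.71) = 451.71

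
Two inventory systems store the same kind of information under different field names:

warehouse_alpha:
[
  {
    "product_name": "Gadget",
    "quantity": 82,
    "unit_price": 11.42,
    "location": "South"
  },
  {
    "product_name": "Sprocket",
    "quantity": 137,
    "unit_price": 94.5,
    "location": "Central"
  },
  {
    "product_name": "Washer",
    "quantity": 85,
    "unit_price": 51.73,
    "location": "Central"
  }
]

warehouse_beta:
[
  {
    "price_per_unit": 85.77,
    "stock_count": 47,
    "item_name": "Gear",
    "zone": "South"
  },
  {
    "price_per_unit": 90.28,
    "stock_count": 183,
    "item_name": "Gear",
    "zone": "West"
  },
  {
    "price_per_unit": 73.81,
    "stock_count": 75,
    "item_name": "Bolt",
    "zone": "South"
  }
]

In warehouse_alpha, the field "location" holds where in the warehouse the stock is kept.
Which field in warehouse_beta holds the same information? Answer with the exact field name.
zone

In warehouse_alpha, "location" holds where in the warehouse the stock is kept.
The fields in warehouse_beta are: "price_per_unit", "stock_count", "item_name", "zone".
"zone" is the match: the name refers to the same concept and its values are area labels (e.g. 'South', 'West').
The other fields ("price_per_unit", "stock_count", "item_name") hold different kinds of data.

So "location" in warehouse_alpha corresponds to "zone" in warehouse_beta.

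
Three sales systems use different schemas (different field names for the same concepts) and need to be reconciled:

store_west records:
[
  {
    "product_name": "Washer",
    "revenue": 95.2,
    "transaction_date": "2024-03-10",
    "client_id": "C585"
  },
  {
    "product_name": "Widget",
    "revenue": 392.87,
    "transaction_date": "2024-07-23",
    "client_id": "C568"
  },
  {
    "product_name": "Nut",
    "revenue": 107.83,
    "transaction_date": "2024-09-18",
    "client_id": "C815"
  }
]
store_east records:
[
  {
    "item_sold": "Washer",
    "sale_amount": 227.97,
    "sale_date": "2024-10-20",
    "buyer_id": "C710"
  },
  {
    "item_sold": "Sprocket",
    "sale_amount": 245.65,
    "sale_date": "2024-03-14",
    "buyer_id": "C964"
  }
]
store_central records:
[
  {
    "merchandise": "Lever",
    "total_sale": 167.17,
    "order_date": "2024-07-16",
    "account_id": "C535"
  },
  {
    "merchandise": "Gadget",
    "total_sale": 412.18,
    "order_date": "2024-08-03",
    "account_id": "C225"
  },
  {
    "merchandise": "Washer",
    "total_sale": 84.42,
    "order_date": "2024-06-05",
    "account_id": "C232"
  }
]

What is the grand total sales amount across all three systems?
1733.29

Schema reconciliation - all amount fields map to sale amount:

store_west (revenue): 595.9
store_east (sale_amount): 473.62
store_central (total_sale): 663.77

Grand total: 1733.29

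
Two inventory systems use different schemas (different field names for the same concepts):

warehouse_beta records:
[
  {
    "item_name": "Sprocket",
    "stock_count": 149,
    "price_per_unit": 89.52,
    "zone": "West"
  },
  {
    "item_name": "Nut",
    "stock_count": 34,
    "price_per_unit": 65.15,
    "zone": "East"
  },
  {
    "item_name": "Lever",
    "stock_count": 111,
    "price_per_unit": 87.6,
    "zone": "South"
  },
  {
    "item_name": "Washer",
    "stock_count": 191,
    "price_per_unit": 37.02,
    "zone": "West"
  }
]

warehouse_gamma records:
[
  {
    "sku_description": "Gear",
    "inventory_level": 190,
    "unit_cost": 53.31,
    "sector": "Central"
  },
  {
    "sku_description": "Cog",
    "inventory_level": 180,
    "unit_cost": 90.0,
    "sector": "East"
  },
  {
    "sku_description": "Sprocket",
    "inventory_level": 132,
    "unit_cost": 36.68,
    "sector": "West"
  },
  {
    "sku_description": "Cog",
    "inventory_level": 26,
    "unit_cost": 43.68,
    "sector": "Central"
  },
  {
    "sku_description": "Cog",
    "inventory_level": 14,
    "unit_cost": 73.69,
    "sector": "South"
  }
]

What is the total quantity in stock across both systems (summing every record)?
1027

To reconcile these schemas, identify the field holding the quantity in stock in each system:
1. In warehouse_beta it is "stock_count"
2. In warehouse_gamma it is "inventory_level"

From warehouse_beta: 149 + 34 + 111 + 191 = 485
From warehouse_gamma: 190 + 180 + 132 + 26 + 14 = 542

Total: 485 + 542 = 1027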